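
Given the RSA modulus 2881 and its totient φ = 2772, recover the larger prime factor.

φ(n) = (p−1)(q−1) = n − (p+q) + 1, so p + q = 2881 − 2772 + 1 = 110.
p and q are the roots of t² − 110t + 2881 = 0.
Discriminant: 110² − 4·2881 = 12100 − 11524 = 576; √576 = 24.
q = (110 − 24)/2 = 43, p = (110 + 24)/2 = 67.
Check: 43 · 67 = 2881.

67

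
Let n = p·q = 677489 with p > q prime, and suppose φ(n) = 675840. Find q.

φ(n) = (p−1)(q−1) = n − (p+q) + 1, so p + q = 677489 − 675840 + 1 = 1650.
p and q are the roots of t² − 1650t + 677489 = 0.
Discriminant: 1650² − 4·677489 = 2722500 − 2709956 = 12544; √12544 = 112.
q = (1650 − 112)/2 = 769, p = (1650 + 112)/2 = 881.
Check: 769 · 881 = 677489.

769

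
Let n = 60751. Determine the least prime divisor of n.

79

60751 is odd.
Digit sum 19, not divisible by 3.
Ends in 1: not divisible by 5.
7: 60751 = 7·8678 + 5
11: 60751 = 11·5522 + 9
13: 60751 = 13·4673 + 2
17: 60751 = 17·3573 + 10
19: 60751 = 19·3197 + 8
23: 60751 = 23·2641 + 8
29: 60751 = 29·2094 + 25
31: 60751 = 31·1959 + 22
37: 60751 = 37·1641 + 34
41: 60751 = 41·1481 + 30
43: 60751 = 43·1412 + 35
47: 60751 = 47·1292 + 27
53: 60751 = 53·1146 + 13
59: 60751 = 59·1029 + 40
61: 60751 = 61·995 + 56
67: 60751 = 67·906 + 49
71: 60751 = 71·855 + 46
73: 60751 = 73·832 + 15
79: 60751 = 79·769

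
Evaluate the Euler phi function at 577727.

Factor: 577727 = 71 · 79 · 103.
φ(577727) = (71−1) · (79−1) · (103−1) = 70 · 78 · 102 = 556920.

556920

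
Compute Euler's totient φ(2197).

2028

Factor: 2197 = 13^3.
φ(2197) = 13^2·(13−1) = 2028.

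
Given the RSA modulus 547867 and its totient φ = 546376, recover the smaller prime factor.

653

φ(n) = (p−1)(q−1) = n − (p+q) + 1, so p + q = 547867 − 546376 + 1 = 1492.
p and q are the roots of t² − 1492t + 547867 = 0.
Discriminant: 1492² − 4·547867 = 2226064 − 2191468 = 34596; √34596 = 186.
q = (1492 − 186)/2 = 653, p = (1492 + 186)/2 = 839.
Check: 653 · 839 = 547867.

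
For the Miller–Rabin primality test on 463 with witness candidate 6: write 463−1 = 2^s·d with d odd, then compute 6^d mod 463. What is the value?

463 − 1 = 462 = 2^1 · 231, so d = 231.
6^1 ≡ 6 (mod 463)
6^2 ≡ 6^2 = 36 ≡ 36 (mod 463)
6^4 ≡ 36^2 = 1296 ≡ 370 (mod 463)
6^8 ≡ 370^2 = 136900 ≡ 315 (mod 463)
6^16 ≡ 315^2 = 99225 ≡ 143 (mod 463)
6^32 ≡ 143^2 = 20449 ≡ 77 (mod 463)
6^64 ≡ 77^2 = 5929 ≡ 373 (mod 463)
6^128 ≡ 373^2 = 139129 ≡ 229 (mod 463)
231 = 128 + 64 + 32 + 4 + 2 + 1 in binary powers of 2.
So 6^231 ≡ 229 · 373 · 77 · 370 · 36 · 6 ≡ 462 (mod 463).
Since 6^d ≡ 462 (mod 463), base 6 does not prove 463 composite.

462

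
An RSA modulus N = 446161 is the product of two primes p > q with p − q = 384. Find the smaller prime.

Since p = q + 384, we have 446161 = q(q + 384), so q² + 384q − 446161 = 0.
Discriminant: 384² + 4·446161 = 147456 + 1784644 = 1932100; √1932100 = 1390.
q = (−384 + 1390)/2 = 503, and p = q + 384 = 887.
Check: 503 · 887 = 446161.

503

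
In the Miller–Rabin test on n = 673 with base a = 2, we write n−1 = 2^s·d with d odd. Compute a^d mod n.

673 − 1 = 672 = 2^5 · 21, so d = 21.
2^1 ≡ 2 (mod 673)
2^2 ≡ 2^2 = 4 ≡ 4 (mod 673)
2^4 ≡ 4^2 = 16 ≡ 16 (mod 673)
2^8 ≡ 16^2 = 256 ≡ 256 (mod 673)
2^16 ≡ 256^2 = 65536 ≡ 255 (mod 673)
21 = 16 + 4 + 1 in binary powers of 2.
So 2^21 ≡ 255 · 16 · 2 ≡ 84 (mod 673).
Squaring chain: 84 → 326 → 615 → 672 → 1; reaches −1, so base 2 does not prove 673 composite.

84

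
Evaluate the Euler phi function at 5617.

5440

Factor: 5617 = 41 · 137.
φ(5617) = (41−1) · (137−1) = 40 · 136 = 5440.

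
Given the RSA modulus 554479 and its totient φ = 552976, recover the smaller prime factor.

φ(n) = (p−1)(q−1) = n − (p+q) + 1, so p + q = 554479 − 552976 + 1 = 1504.
p and q are the roots of t² − 1504t + 554479 = 0.
Discriminant: 1504² − 4·554479 = 2262016 − 2217916 = 44100; √44100 = 210.
q = (1504 − 210)/2 = 647, p = (1504 + 210)/2 = 857.
Check: 647 · 857 = 554479.

647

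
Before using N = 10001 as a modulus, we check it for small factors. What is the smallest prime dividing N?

73

10001 is odd.
Digit sum 2, not divisible by 3.
Ends in 1: not divisible by 5.
7: 10001 = 7·1428 + 5
11: 10001 = 11·909 + 2
13: 10001 = 13·769 + 4
17: 10001 = 17·588 + 5
19: 10001 = 19·526 + 7
23: 10001 = 23·434 + 19
29: 10001 = 29·344 + 25
31: 10001 = 31·322 + 19
37: 10001 = 37·270 + 11
41: 10001 = 41·243 + 38
43: 10001 = 43·232 + 25
47: 10001 = 47·212 + 37
53: 10001 = 53·188 + 37
59: 10001 = 59·169 + 30
61: 10001 = 61·163 + 58
67: 10001 = 67·149 + 18
71: 10001 = 71·140 + 61
73: 10001 = 73·137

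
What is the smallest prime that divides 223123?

23

223123 is odd.
Digit sum 13, not divisible by 3.
Ends in 3: not divisible by 5.
7: 223123 = 7·31874 + 5
11: 223123 = 11·20283 + 10
13: 223123 = 13·17163 + 4
17: 223123 = 17·13124 + 15
19: 223123 = 19·11743 + 6
23: 223123 = 23·9701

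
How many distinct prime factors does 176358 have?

6

176358 = 2 · 88179
88179 = 3 · 29393
29393 = 7 · 4199
4199 = 13 · 323
323 = 17 · 19
176358 = 2 · 3 · 7 · 13 · 17 · 19, which has 6 distinct prime factors.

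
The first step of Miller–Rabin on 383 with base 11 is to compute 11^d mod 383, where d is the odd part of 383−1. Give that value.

382

383 − 1 = 382 = 2^1 · 191, so d = 191.
11^1 ≡ 11 (mod 383)
11^2 ≡ 11^2 = 121 ≡ 121 (mod 383)
11^4 ≡ 121^2 = 14641 ≡ 87 (mod 383)
11^8 ≡ 87^2 = 7569 ≡ 292 (mod 383)
11^16 ≡ 292^2 = 85264 ≡ 238 (mod 383)
11^32 ≡ 238^2 = 56644 ≡ 343 (mod 383)
11^64 ≡ 343^2 = 117649 ≡ 68 (mod 383)
11^128 ≡ 68^2 = 4624 ≡ 28 (mod 383)
191 = 128 + 32 + 16 + 8 + 4 + 2 + 1 in binary powers of 2.
So 11^191 ≡ 28 · 343 · 238 · 292 · 87 · 121 · 11 ≡ 382 (mod 383).
Since 11^d ≡ 382 (mod 383), base 11 does not prove 383 composite.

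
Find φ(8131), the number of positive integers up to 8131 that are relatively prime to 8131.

Factor: 8131 = 47 · 173.
φ(8131) = (47−1) · (173−1) = 46 · 172 = 7912.

7912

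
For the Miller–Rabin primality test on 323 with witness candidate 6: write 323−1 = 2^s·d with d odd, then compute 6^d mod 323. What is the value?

323 − 1 = 322 = 2^1 · 161, so d = 161.
6^1 ≡ 6 (mod 323)
6^2 ≡ 6^2 = 36 ≡ 36 (mod 323)
6^4 ≡ 36^2 = 1296 ≡ 4 (mod 323)
6^8 ≡ 4^2 = 16 ≡ 16 (mod 323)
6^16 ≡ 16^2 = 256 ≡ 256 (mod 323)
6^32 ≡ 256^2 = 65536 ≡ 290 (mod 323)
6^64 ≡ 290^2 = 84100 ≡ 120 (mod 323)
6^128 ≡ 120^2 = 14400 ≡ 188 (mod 323)
161 = 128 + 32 + 1 in binary powers of 2.
So 6^161 ≡ 188 · 290 · 6 ≡ 244 (mod 323).
Squaring chain: 244; never reaches −1, so base 6 is a Miller–Rabin witness that 323 is composite.

244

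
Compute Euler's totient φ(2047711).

1995000

Factor: 2047711 = 71 · 151 · 191.
φ(2047711) = (71−1) · (151−1) · (191−1) = 70 · 150 · 190 = 1995000.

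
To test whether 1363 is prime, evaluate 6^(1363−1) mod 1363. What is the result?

397

6^1 ≡ 6 (mod 1363)
6^2 ≡ 6^2 = 36 ≡ 36 (mod 1363)
6^4 ≡ 36^2 = 1296 ≡ 1296 (mod 1363)
6^8 ≡ 1296^2 = 1679616 ≡ 400 (mod 1363)
6^16 ≡ 400^2 = 160000 ≡ 529 (mod 1363)
6^32 ≡ 529^2 = 279841 ≡ 426 (mod 1363)
6^64 ≡ 426^2 = 181476 ≡ 197 (mod 1363)
6^128 ≡ 197^2 = 38809 ≡ 645 (mod 1363)
6^256 ≡ 645^2 = 416025 ≡ 310 (mod 1363)
6^512 ≡ 310^2 = 96100 ≡ 690 (mod 1363)
6^1024 ≡ 690^2 = 476100 ≡ 413 (mod 1363)
1362 = 1024 + 256 + 64 + 16 + 2 in binary powers of 2.
So 6^1362 ≡ 413 · 310 · 197 · 529 · 36 ≡ 397 (mod 1363).
Since 397 ≠ 1, base 6 is a Fermat witness: 1363 is composite.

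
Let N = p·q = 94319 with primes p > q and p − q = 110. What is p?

367

Since p = q + 110, we have 94319 = q(q + 110), so q² + 110q − 94319 = 0.
Discriminant: 110² + 4·94319 = 12100 + 377276 = 389376; √389376 = 624.
q = (−110 + 624)/2 = 257, and p = q + 110 = 367.
Check: 257 · 367 = 94319.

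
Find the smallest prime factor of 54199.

54199 is odd.
Digit sum 28, not divisible by 3.
Ends in 9: not divisible by 5.
7: 54199 = 7·7742 + 5
11: 54199 = 11·4927 + 2
13: 54199 = 13·4169 + 2
17: 54199 = 17·3188 + 3
19: 54199 = 19·2852 + 11
23: 54199 = 23·2356 + 11
29: 54199 = 29·1868 + 27
31: 54199 = 31·1748 + 11
37: 54199 = 37·1464 + 31
41: 54199 = 41·1321 + 38
43: 54199 = 43·1260 + 19
47: 54199 = 47·1153 + 8
53: 54199 = 53·1022 + 33
59: 54199 = 59·918 + 37
61: 54199 = 61·888 + 31
67: 54199 = 67·808 + 63
71: 54199 = 71·763 + 26
73: 54199 = 73·742 + 33
79: 54199 = 79·686 + 5
83: 54199 = 83·653

83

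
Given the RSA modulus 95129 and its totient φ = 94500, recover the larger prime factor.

φ(n) = (p−1)(q−1) = n − (p+q) + 1, so p + q = 95129 − 94500 + 1 = 630.
p and q are the roots of t² − 630t + 95129 = 0.
Discriminant: 630² − 4·95129 = 396900 − 380516 = 16384; √16384 = 128.
q = (630 − 128)/2 = 251, p = (630 + 128)/2 = 379.
Check: 251 · 379 = 95129.

379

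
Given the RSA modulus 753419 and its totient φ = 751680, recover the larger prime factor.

929

φ(n) = (p−1)(q−1) = n − (p+q) + 1, so p + q = 753419 − 751680 + 1 = 1740.
p and q are the roots of t² − 1740t + 753419 = 0.
Discriminant: 1740² − 4·753419 = 3027600 − 3013676 = 13924; √13924 = 118.
q = (1740 − 118)/2 = 811, p = (1740 + 118)/2 = 929.
Check: 811 · 929 = 753419.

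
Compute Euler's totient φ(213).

Factor: 213 = 3 · 71.
φ(213) = (3−1) · (71−1) = 2 · 70 = 140.

140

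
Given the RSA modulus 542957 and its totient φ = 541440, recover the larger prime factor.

941

φ(n) = (p−1)(q−1) = n − (p+q) + 1, so p + q = 542957 − 541440 + 1 = 1518.
p and q are the roots of t² − 1518t + 542957 = 0.
Discriminant: 1518² − 4·542957 = 2304324 − 2171828 = 132496; √132496 = 364.
q = (1518 − 364)/2 = 577, p = (1518 + 364)/2 = 941.
Check: 577 · 941 = 542957.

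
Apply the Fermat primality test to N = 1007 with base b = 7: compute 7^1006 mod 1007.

7^1 ≡ 7 (mod 1007)
7^2 ≡ 7^2 = 49 ≡ 49 (mod 1007)
7^4 ≡ 49^2 = 2401 ≡ 387 (mod 1007)
7^8 ≡ 387^2 = 149769 ≡ 733 (mod 1007)
7^16 ≡ 733^2 = 537289 ≡ 558 (mod 1007)
7^32 ≡ 558^2 = 311364 ≡ 201 (mod 1007)
7^64 ≡ 201^2 = 40401 ≡ 121 (mod 1007)
7^128 ≡ 121^2 = 14641 ≡ 543 (mod 1007)
7^256 ≡ 543^2 = 294849 ≡ 805 (mod 1007)
7^512 ≡ 805^2 = 648025 ≡ 524 (mod 1007)
1006 = 512 + 256 + 128 + 64 + 32 + 8 + 4 + 2 in binary powers of 2.
So 7^1006 ≡ 524 · 805 · 543 · 121 · 201 · 733 · 387 · 49 ≡ 577 (mod 1007).
Since 577 ≠ 1, base 7 is a Fermat witness: 1007 is composite.

577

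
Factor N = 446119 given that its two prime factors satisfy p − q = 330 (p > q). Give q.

523

Since p = q + 330, we have 446119 = q(q + 330), so q² + 330q − 446119 = 0.
Discriminant: 330² + 4·446119 = 108900 + 1784476 = 1893376; √1893376 = 1376.
q = (−330 + 1376)/2 = 523, and p = q + 330 = 853.
Check: 523 · 853 = 446119.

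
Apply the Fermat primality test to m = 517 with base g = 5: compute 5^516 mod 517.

5^1 ≡ 5 (mod 517)
5^2 ≡ 5^2 = 25 ≡ 25 (mod 517)
5^4 ≡ 25^2 = 625 ≡ 108 (mod 517)
5^8 ≡ 108^2 = 11664 ≡ 290 (mod 517)
5^16 ≡ 290^2 = 84100 ≡ 346 (mod 517)
5^32 ≡ 346^2 = 119716 ≡ 289 (mod 517)
5^64 ≡ 289^2 = 83521 ≡ 284 (mod 517)
5^128 ≡ 284^2 = 80656 ≡ 4 (mod 517)
5^256 ≡ 4^2 = 16 ≡ 16 (mod 517)
5^512 ≡ 16^2 = 256 ≡ 256 (mod 517)
516 = 512 + 4 in binary powers of 2.
So 5^516 ≡ 256 · 108 ≡ 247 (mod 517).
Since 247 ≠ 1, base 5 is a Fermat witness: 517 is composite.

247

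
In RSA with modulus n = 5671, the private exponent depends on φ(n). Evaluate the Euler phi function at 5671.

5512

Factor: 5671 = 53 · 107.
φ(5671) = (53−1) · (107−1) = 52 · 106 = 5512.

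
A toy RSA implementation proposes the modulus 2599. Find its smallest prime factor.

23

2599 is odd.
Digit sum 25, not divisible by 3.
Ends in 9: not divisible by 5.
7: 2599 = 7·371 + 2
11: 2599 = 11·236 + 3
13: 2599 = 13·199 + 12
17: 2599 = 17·152 + 15
19: 2599 = 19·136 + 15
23: 2599 = 23·113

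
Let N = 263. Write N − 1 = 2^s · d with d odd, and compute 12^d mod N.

1

263 − 1 = 262 = 2^1 · 131, so d = 131.
12^1 ≡ 12 (mod 263)
12^2 ≡ 12^2 = 144 ≡ 144 (mod 263)
12^4 ≡ 144^2 = 20736 ≡ 222 (mod 263)
12^8 ≡ 222^2 = 49284 ≡ 103 (mod 263)
12^16 ≡ 103^2 = 10609 ≡ 89 (mod 263)
12^32 ≡ 89^2 = 7921 ≡ 31 (mod 263)
12^64 ≡ 31^2 = 961 ≡ 172 (mod 263)
12^128 ≡ 172^2 = 29584 ≡ 128 (mod 263)
131 = 128 + 2 + 1 in binary powers of 2.
So 12^131 ≡ 128 · 144 · 12 ≡ 1 (mod 263).
Since 12^d ≡ 1 (mod 263), base 12 does not prove 263 composite.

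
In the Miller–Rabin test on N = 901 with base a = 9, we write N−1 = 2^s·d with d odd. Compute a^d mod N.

859

901 − 1 = 900 = 2^2 · 225, so d = 225.
9^1 ≡ 9 (mod 901)
9^2 ≡ 9^2 = 81 ≡ 81 (mod 901)
9^4 ≡ 81^2 = 6561 ≡ 254 (mod 901)
9^8 ≡ 254^2 = 64516 ≡ 545 (mod 901)
9^16 ≡ 545^2 = 297025 ≡ 596 (mod 901)
9^32 ≡ 596^2 = 355216 ≡ 222 (mod 901)
9^64 ≡ 222^2 = 49284 ≡ 630 (mod 901)
9^128 ≡ 630^2 = 396900 ≡ 460 (mod 901)
225 = 128 + 64 + 32 + 1 in binary powers of 2.
So 9^225 ≡ 460 · 630 · 222 · 9 ≡ 859 (mod 901).
Squaring chain: 859 → 863; never reaches −1, so base 9 is a Miller–Rabin witness that 901 is composite.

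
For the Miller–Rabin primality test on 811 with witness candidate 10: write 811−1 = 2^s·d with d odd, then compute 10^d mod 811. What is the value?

811 − 1 = 810 = 2^1 · 405, so d = 405.
10^1 ≡ 10 (mod 811)
10^2 ≡ 10^2 = 100 ≡ 100 (mod 811)
10^4 ≡ 100^2 = 10000 ≡ 268 (mod 811)
10^8 ≡ 268^2 = 71824 ≡ 456 (mod 811)
10^16 ≡ 456^2 = 207936 ≡ 320 (mod 811)
10^32 ≡ 320^2 = 102400 ≡ 214 (mod 811)
10^64 ≡ 214^2 = 45796 ≡ 380 (mod 811)
10^128 ≡ 380^2 = 144400 ≡ 42 (mod 811)
10^256 ≡ 42^2 = 1764 ≡ 142 (mod 811)
405 = 256 + 128 + 16 + 4 + 1 in binary powers of 2.
So 10^405 ≡ 142 · 42 · 320 · 268 · 10 ≡ 810 (mod 811).
Since 10^d ≡ 810 (mod 811), base 10 does not prove 811 composite.

810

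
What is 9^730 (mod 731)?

13

9^1 ≡ 9 (mod 731)
9^2 ≡ 9^2 = 81 ≡ 81 (mod 731)
9^4 ≡ 81^2 = 6561 ≡ 713 (mod 731)
9^8 ≡ 713^2 = 508369 ≡ 324 (mod 731)
9^16 ≡ 324^2 = 104976 ≡ 443 (mod 731)
9^32 ≡ 443^2 = 196249 ≡ 341 (mod 731)
9^64 ≡ 341^2 = 116281 ≡ 52 (mod 731)
9^128 ≡ 52^2 = 2704 ≡ 511 (mod 731)
9^256 ≡ 511^2 = 261121 ≡ 154 (mod 731)
9^512 ≡ 154^2 = 23716 ≡ 324 (mod 731)
730 = 512 + 128 + 64 + 16 + 8 + 2 in binary powers of 2.
So 9^730 ≡ 324 · 511 · 52 · 443 · 324 · 81 ≡ 13 (mod 731).
Since 13 ≠ 1, base 9 is a Fermat witness: 731 is composite.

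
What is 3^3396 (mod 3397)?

3^1 ≡ 3 (mod 3397)
3^2 ≡ 3^2 = 9 ≡ 9 (mod 3397)
3^4 ≡ 9^2 = 81 ≡ 81 (mod 3397)
3^8 ≡ 81^2 = 6561 ≡ 3164 (mod 3397)
3^16 ≡ 3164^2 = 10010896 ≡ 3334 (mod 3397)
3^32 ≡ 3334^2 = 11115556 ≡ 572 (mod 3397)
3^64 ≡ 572^2 = 327184 ≡ 1072 (mod 3397)
3^128 ≡ 1072^2 = 1149184 ≡ 998 (mod 3397)
3^256 ≡ 998^2 = 996004 ≡ 683 (mod 3397)
3^512 ≡ 683^2 = 466489 ≡ 1100 (mod 3397)
3^1024 ≡ 1100^2 = 1210000 ≡ 668 (mod 3397)
3^2048 ≡ 668^2 = 446224 ≡ 1217 (mod 3397)
3396 = 2048 + 1024 + 256 + 64 + 4 in binary powers of 2.
So 3^3396 ≡ 1217 · 668 · 683 · 1072 · 81 ≡ 2343 (mod 3397).
Since 2343 ≠ 1, base 3 is a Fermat witness: 3397 is composite.

2343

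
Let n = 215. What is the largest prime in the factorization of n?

43

215 = 5 · 43
43 is prime.
So 215 = 5 · 43; the largest prime factor is 43.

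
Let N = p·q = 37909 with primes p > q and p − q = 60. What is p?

227

Since p = q + 60, we have 37909 = q(q + 60), so q² + 60q − 37909 = 0.
Discriminant: 60² + 4·37909 = 3600 + 151636 = 155236; √155236 = 394.
q = (−60 + 394)/2 = 167, and p = q + 60 = 227.
Check: 167 · 227 = 37909.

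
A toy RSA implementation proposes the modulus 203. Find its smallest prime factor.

7

203 is odd.
Digit sum 5, not divisible by 3.
Ends in 3: not divisible by 5.
7: 203 = 7·29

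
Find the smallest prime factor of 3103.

29

3103 is odd.
Digit sum 7, not divisible by 3.
Ends in 3: not divisible by 5.
7: 3103 = 7·443 + 2
11: 3103 = 11·282 + 1
13: 3103 = 13·238 + 9
17: 3103 = 17·182 + 9
19: 3103 = 19·163 + 6
23: 3103 = 23·134 + 21
29: 3103 = 29·107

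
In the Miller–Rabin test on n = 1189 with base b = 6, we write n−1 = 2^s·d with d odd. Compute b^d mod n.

1189 − 1 = 1188 = 2^2 · 297, so d = 297.
6^1 ≡ 6 (mod 1189)
6^2 ≡ 6^2 = 36 ≡ 36 (mod 1189)
6^4 ≡ 36^2 = 1296 ≡ 107 (mod 1189)
6^8 ≡ 107^2 = 11449 ≡ 748 (mod 1189)
6^16 ≡ 748^2 = 559504 ≡ 674 (mod 1189)
6^32 ≡ 674^2 = 454276 ≡ 78 (mod 1189)
6^64 ≡ 78^2 = 6084 ≡ 139 (mod 1189)
6^128 ≡ 139^2 = 19321 ≡ 297 (mod 1189)
6^256 ≡ 297^2 = 88209 ≡ 223 (mod 1189)
297 = 256 + 32 + 8 + 1 in binary powers of 2.
So 6^297 ≡ 223 · 78 · 748 · 6 ≡ 477 (mod 1189).
Squaring chain: 477 → 430; never reaches −1, so base 6 is a Miller–Rabin witness that 1189 is composite.

477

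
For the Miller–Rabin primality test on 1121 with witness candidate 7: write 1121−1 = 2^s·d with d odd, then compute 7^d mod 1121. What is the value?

239

1121 − 1 = 1120 = 2^5 · 35, so d = 35.
7^1 ≡ 7 (mod 1121)
7^2 ≡ 7^2 = 49 ≡ 49 (mod 1121)
7^4 ≡ 49^2 = 2401 ≡ 159 (mod 1121)
7^8 ≡ 159^2 = 25281 ≡ 619 (mod 1121)
7^16 ≡ 619^2 = 383161 ≡ 900 (mod 1121)
7^32 ≡ 900^2 = 810000 ≡ 638 (mod 1121)
35 = 32 + 2 + 1 in binary powers of 2.
So 7^35 ≡ 638 · 49 · 7 ≡ 239 (mod 1121).
Squaring chain: 239 → 1071 → 258 → 425 → 144; never reaches −1, so base 7 is a Miller–Rabin witness that 1121 is composite.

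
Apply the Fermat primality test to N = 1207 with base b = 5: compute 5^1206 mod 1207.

5^1 ≡ 5 (mod 1207)
5^2 ≡ 5^2 = 25 ≡ 25 (mod 1207)
5^4 ≡ 25^2 = 625 ≡ 625 (mod 1207)
5^8 ≡ 625^2 = 390625 ≡ 764 (mod 1207)
5^16 ≡ 764^2 = 583696 ≡ 715 (mod 1207)
5^32 ≡ 715^2 = 511225 ≡ 664 (mod 1207)
5^64 ≡ 664^2 = 440896 ≡ 341 (mod 1207)
5^128 ≡ 341^2 = 116281 ≡ 409 (mod 1207)
5^256 ≡ 409^2 = 167281 ≡ 715 (mod 1207)
5^512 ≡ 715^2 = 511225 ≡ 664 (mod 1207)
5^1024 ≡ 664^2 = 440896 ≡ 341 (mod 1207)
1206 = 1024 + 128 + 32 + 16 + 4 + 2 in binary powers of 2.
So 5^1206 ≡ 341 · 409 · 664 · 715 · 625 · 25 ≡ 1141 (mod 1207).
Since 1141 ≠ 1, base 5 is a Fermat witness: 1207 is composite.

1141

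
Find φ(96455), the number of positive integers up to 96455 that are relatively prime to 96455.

Factor: 96455 = 5 · 101 · 191.
φ(96455) = (5−1) · (101−1) · (191−1) = 4 · 100 · 190 = 76000.

76000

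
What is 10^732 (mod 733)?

1

10^1 ≡ 10 (mod 733)
10^2 ≡ 10^2 = 100 ≡ 100 (mod 733)
10^4 ≡ 100^2 = 10000 ≡ 471 (mod 733)
10^8 ≡ 471^2 = 221841 ≡ 475 (mod 733)
10^16 ≡ 475^2 = 225625 ≡ 594 (mod 733)
10^32 ≡ 594^2 = 352836 ≡ 263 (mod 733)
10^64 ≡ 263^2 = 69169 ≡ 267 (mod 733)
10^128 ≡ 267^2 = 71289 ≡ 188 (mod 733)
10^256 ≡ 188^2 = 35344 ≡ 160 (mod 733)
10^512 ≡ 160^2 = 25600 ≡ 678 (mod 733)
732 = 512 + 128 + 64 + 16 + 8 + 4 in binary powers of 2.
So 10^732 ≡ 678 · 188 · 267 · 594 · 475 · 471 ≡ 1 (mod 733).
Since the result is 1, base 10 gives no evidence that 733 is composite.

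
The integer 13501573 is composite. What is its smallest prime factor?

13501573 is odd.
Digit sum 25, not divisible by 3.
Ends in 3: not divisible by 5.
7: 13501573 = 7·1928796 + 1
11: 13501573 = 11·1227415 + 8
13: 13501573 = 13·1038582 + 7
17: 13501573 = 17·794210 + 3
19: 13501573 = 19·710609 + 2
23: 13501573 = 23·587024 + 21
29: 13501573 = 29·465571 + 14
31: 13501573 = 31·435534 + 19
37: 13501573 = 37·364907 + 14
41: 13501573 = 41·329306 + 27
43: 13501573 = 43·313990 + 3
47: 13501573 = 47·287267 + 24
53: 13501573 = 53·254746 + 35
59: 13501573 = 59·228840 + 13
61: 13501573 = 61·221337 + 16
67: 13501573 = 67·201516 + 1
71: 13501573 = 71·190163

71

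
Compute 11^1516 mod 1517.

11^1 ≡ 11 (mod 1517)
11^2 ≡ 11^2 = 121 ≡ 121 (mod 1517)
11^4 ≡ 121^2 = 14641 ≡ 988 (mod 1517)
11^8 ≡ 988^2 = 976144 ≡ 713 (mod 1517)
11^16 ≡ 713^2 = 508369 ≡ 174 (mod 1517)
11^32 ≡ 174^2 = 30276 ≡ 1453 (mod 1517)
11^64 ≡ 1453^2 = 2111209 ≡ 1062 (mod 1517)
11^128 ≡ 1062^2 = 1127844 ≡ 713 (mod 1517)
11^256 ≡ 713^2 = 508369 ≡ 174 (mod 1517)
11^512 ≡ 174^2 = 30276 ≡ 1453 (mod 1517)
11^1024 ≡ 1453^2 = 2111209 ≡ 1062 (mod 1517)
1516 = 1024 + 256 + 128 + 64 + 32 + 8 + 4 in binary powers of 2.
So 11^1516 ≡ 1062 · 174 · 713 · 1062 · 1453 · 713 · 988 ≡ 359 (mod 1517).
Since 359 ≠ 1, base 11 is a Fermat witness: 1517 is composite.

359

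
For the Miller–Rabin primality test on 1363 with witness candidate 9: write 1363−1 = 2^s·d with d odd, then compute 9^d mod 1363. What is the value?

760

1363 − 1 = 1362 = 2^1 · 681, so d = 681.
9^1 ≡ 9 (mod 1363)
9^2 ≡ 9^2 = 81 ≡ 81 (mod 1363)
9^4 ≡ 81^2 = 6561 ≡ 1109 (mod 1363)
9^8 ≡ 1109^2 = 1229881 ≡ 455 (mod 1363)
9^16 ≡ 455^2 = 207025 ≡ 1212 (mod 1363)
9^32 ≡ 1212^2 = 1468944 ≡ 993 (mod 1363)
9^64 ≡ 993^2 = 986049 ≡ 600 (mod 1363)
9^128 ≡ 600^2 = 360000 ≡ 168 (mod 1363)
9^256 ≡ 168^2 = 28224 ≡ 964 (mod 1363)
9^512 ≡ 964^2 = 929296 ≡ 1093 (mod 1363)
681 = 512 + 128 + 32 + 8 + 1 in binary powers of 2.
So 9^681 ≡ 1093 · 168 · 993 · 455 · 9 ≡ 760 (mod 1363).
Squaring chain: 760; never reaches −1, so base 9 is a Miller–Rabin witness that 1363 is composite.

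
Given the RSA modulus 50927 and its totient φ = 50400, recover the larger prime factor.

φ(n) = (p−1)(q−1) = n − (p+q) + 1, so p + q = 50927 − 50400 + 1 = 528.
p and q are the roots of t² − 528t + 50927 = 0.
Discriminant: 528² − 4·50927 = 278784 − 203708 = 75076; √75076 = 274.
q = (528 − 274)/2 = 127, p = (528 + 274)/2 = 401.
Check: 127 · 401 = 50927.

401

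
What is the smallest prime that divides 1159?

1159 is odd.
Digit sum 16, not divisible by 3.
Ends in 9: not divisible by 5.
7: 1159 = 7·165 + 4
11: 1159 = 11·105 + 4
13: 1159 = 13·89 + 2
17: 1159 = 17·68 + 3
19: 1159 = 19·61

19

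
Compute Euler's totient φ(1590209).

Factor: 1590209 = 61 · 131 · 199.
φ(1590209) = (61−1) · (131−1) · (199−1) = 60 · 130 · 198 = 1544400.

1544400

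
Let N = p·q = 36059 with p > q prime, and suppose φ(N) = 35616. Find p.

φ(n) = (p−1)(q−1) = n − (p+q) + 1, so p + q = 36059 − 35616 + 1 = 444.
p and q are the roots of t² − 444t + 36059 = 0.
Discriminant: 444² − 4·36059 = 197136 − 144236 = 52900; √52900 = 230.
q = (444 − 230)/2 = 107, p = (444 + 230)/2 = 337.
Check: 107 · 337 = 36059.

337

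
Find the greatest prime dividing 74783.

83

74783 = 17 · 4399
4399 = 53 · 83
83 is prime.
So 74783 = 17 · 53 · 83; the largest prime factor is 83.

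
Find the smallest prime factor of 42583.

97

42583 is odd.
Digit sum 22, not divisible by 3.
Ends in 3: not divisible by 5.
7: 42583 = 7·6083 + 2
11: 42583 = 11·3871 + 2
13: 42583 = 13·3275 + 8
17: 42583 = 17·2504 + 15
19: 42583 = 19·2241 + 4
23: 42583 = 23·1851 + 10
29: 42583 = 29·1468 + 11
31: 42583 = 31·1373 + 20
37: 42583 = 37·1150 + 33
41: 42583 = 41·1038 + 25
43: 42583 = 43·990 + 13
47: 42583 = 47·906 + 1
53: 42583 = 53·803 + 24
59: 42583 = 59·721 + 44
61: 42583 = 61·698 + 5
67: 42583 = 67·635 + 38
71: 42583 = 71·599 + 54
73: 42583 = 73·583 + 24
79: 42583 = 79·539 + 2
83: 42583 = 83·513 + 4
89: 42583 = 89·478 + 41
97: 42583 = 97·439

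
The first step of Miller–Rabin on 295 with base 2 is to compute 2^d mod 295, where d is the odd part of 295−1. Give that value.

173

295 − 1 = 294 = 2^1 · 147, so d = 147.
2^1 ≡ 2 (mod 295)
2^2 ≡ 2^2 = 4 ≡ 4 (mod 295)
2^4 ≡ 4^2 = 16 ≡ 16 (mod 295)
2^8 ≡ 16^2 = 256 ≡ 256 (mod 295)
2^16 ≡ 256^2 = 65536 ≡ 46 (mod 295)
2^32 ≡ 46^2 = 2116 ≡ 51 (mod 295)
2^64 ≡ 51^2 = 2601 ≡ 241 (mod 295)
2^128 ≡ 241^2 = 58081 ≡ 261 (mod 295)
147 = 128 + 16 + 2 + 1 in binary powers of 2.
So 2^147 ≡ 261 · 46 · 4 · 2 ≡ 173 (mod 295).
Squaring chain: 173; never reaches −1, so base 2 is a Miller–Rabin witness that 295 is composite.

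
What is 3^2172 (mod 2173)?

3^1 ≡ 3 (mod 2173)
3^2 ≡ 3^2 = 9 ≡ 9 (mod 2173)
3^4 ≡ 9^2 = 81 ≡ 81 (mod 2173)
3^8 ≡ 81^2 = 6561 ≡ 42 (mod 2173)
3^16 ≡ 42^2 = 1764 ≡ 1764 (mod 2173)
3^32 ≡ 1764^2 = 3111696 ≡ 2133 (mod 2173)
3^64 ≡ 2133^2 = 4549689 ≡ 1600 (mod 2173)
3^128 ≡ 1600^2 = 2560000 ≡ 206 (mod 2173)
3^256 ≡ 206^2 = 42436 ≡ 1149 (mod 2173)
3^512 ≡ 1149^2 = 1320201 ≡ 1190 (mod 2173)
3^1024 ≡ 1190^2 = 1416100 ≡ 1477 (mod 2173)
3^2048 ≡ 1477^2 = 2181529 ≡ 2010 (mod 2173)
2172 = 2048 + 64 + 32 + 16 + 8 + 4 in binary powers of 2.
So 3^2172 ≡ 2010 · 1600 · 2133 · 1764 · 42 · 81 ≡ 122 (mod 2173).
Since 122 ≠ 1, base 3 is a Fermat witness: 2173 is composite.

122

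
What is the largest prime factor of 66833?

97

66833 = 13 · 5141
5141 = 53 · 97
97 is prime.
So 66833 = 13 · 53 · 97; the largest prime factor is 97.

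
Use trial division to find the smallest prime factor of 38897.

38897 is odd.
Digit sum 35, not divisible by 3.
Ends in 7: not divisible by 5.
7: 38897 = 7·5556 + 5
11: 38897 = 11·3536 + 1
13: 38897 = 13·2992 + 1
17: 38897 = 17·2288 + 1
19: 38897 = 19·2047 + 4
23: 38897 = 23·1691 + 4
29: 38897 = 29·1341 + 8
31: 38897 = 31·1254 + 23
37: 38897 = 37·1051 + 10
41: 38897 = 41·948 + 29
43: 38897 = 43·904 + 25
47: 38897 = 47·827 + 28
53: 38897 = 53·733 + 48
59: 38897 = 59·659 + 16
61: 38897 = 61·637 + 40
67: 38897 = 67·580 + 37
71: 38897 = 71·547 + 60
73: 38897 = 73·532 + 61
79: 38897 = 79·492 + 29
83: 38897 = 83·468 + 53
89: 38897 = 89·437 + 4
97: 38897 = 97·401

97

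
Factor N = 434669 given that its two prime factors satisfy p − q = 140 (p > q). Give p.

733

Since p = q + 140, we have 434669 = q(q + 140), so q² + 140q − 434669 = 0.
Discriminant: 140² + 4·434669 = 19600 + 1738676 = 1758276; √1758276 = 1326.
q = (−140 + 1326)/2 = 593, and p = q + 140 = 733.
Check: 593 · 733 = 434669.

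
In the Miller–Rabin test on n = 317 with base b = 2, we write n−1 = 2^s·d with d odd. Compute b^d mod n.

317 − 1 = 316 = 2^2 · 79, so d = 79.
2^1 ≡ 2 (mod 317)
2^2 ≡ 2^2 = 4 ≡ 4 (mod 317)
2^4 ≡ 4^2 = 16 ≡ 16 (mod 317)
2^8 ≡ 16^2 = 256 ≡ 256 (mod 317)
2^16 ≡ 256^2 = 65536 ≡ 234 (mod 317)
2^32 ≡ 234^2 = 54756 ≡ 232 (mod 317)
2^64 ≡ 232^2 = 53824 ≡ 251 (mod 317)
79 = 64 + 8 + 4 + 2 + 1 in binary powers of 2.
So 2^79 ≡ 251 · 256 · 16 · 4 · 2 ≡ 203 (mod 317).
Squaring chain: 203 → 316; reaches −1, so base 2 does not prove 317 composite.

203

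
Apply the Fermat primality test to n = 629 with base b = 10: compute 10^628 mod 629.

10^1 ≡ 10 (mod 629)
10^2 ≡ 10^2 = 100 ≡ 100 (mod 629)
10^4 ≡ 100^2 = 10000 ≡ 565 (mod 629)
10^8 ≡ 565^2 = 319225 ≡ 322 (mod 629)
10^16 ≡ 322^2 = 103684 ≡ 528 (mod 629)
10^32 ≡ 528^2 = 278784 ≡ 137 (mod 629)
10^64 ≡ 137^2 = 18769 ≡ 528 (mod 629)
10^128 ≡ 528^2 = 278784 ≡ 137 (mod 629)
10^256 ≡ 137^2 = 18769 ≡ 528 (mod 629)
10^512 ≡ 528^2 = 278784 ≡ 137 (mod 629)
628 = 512 + 64 + 32 + 16 + 4 in binary powers of 2.
So 10^628 ≡ 137 · 528 · 137 · 528 · 565 ≡ 565 (mod 629).
Since 565 ≠ 1, base 10 is a Fermat witness: 629 is composite.

565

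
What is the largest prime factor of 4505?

4505 = 5 · 901
901 = 17 · 53
53 is prime.
So 4505 = 5 · 17 · 53; the largest prime factor is 53.

53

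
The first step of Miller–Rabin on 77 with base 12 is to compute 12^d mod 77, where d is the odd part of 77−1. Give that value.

77 − 1 = 76 = 2^2 · 19, so d = 19.
12^1 ≡ 12 (mod 77)
12^2 ≡ 12^2 = 144 ≡ 67 (mod 77)
12^4 ≡ 67^2 = 4489 ≡ 23 (mod 77)
12^8 ≡ 23^2 = 529 ≡ 67 (mod 77)
12^16 ≡ 67^2 = 4489 ≡ 23 (mod 77)
19 = 16 + 2 + 1 in binary powers of 2.
So 12^19 ≡ 23 · 67 · 12 ≡ 12 (mod 77).
Squaring chain: 12 → 67; never reaches −1, so base 12 is a Miller–Rabin witness that 77 is composite.

12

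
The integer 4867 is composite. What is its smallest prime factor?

4867 is odd.
Digit sum 25, not divisible by 3.
Ends in 7: not divisible by 5.
7: 4867 = 7·695 + 2
11: 4867 = 11·442 + 5
13: 4867 = 13·374 + 5
17: 4867 = 17·286 + 5
19: 4867 = 19·256 + 3
23: 4867 = 23·211 + 14
29: 4867 = 29·167 + 24
31: 4867 = 31·157

31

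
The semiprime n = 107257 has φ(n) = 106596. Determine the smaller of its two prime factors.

283

φ(n) = (p−1)(q−1) = n − (p+q) + 1, so p + q = 107257 − 106596 + 1 = 662.
p and q are the roots of t² − 662t + 107257 = 0.
Discriminant: 662² − 4·107257 = 438244 − 429028 = 9216; √9216 = 96.
q = (662 − 96)/2 = 283, p = (662 + 96)/2 = 379.
Check: 283 · 379 = 107257.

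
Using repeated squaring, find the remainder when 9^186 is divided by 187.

9^1 ≡ 9 (mod 187)
9^2 ≡ 9^2 = 81 ≡ 81 (mod 187)
9^4 ≡ 81^2 = 6561 ≡ 16 (mod 187)
9^8 ≡ 16^2 = 256 ≡ 69 (mod 187)
9^16 ≡ 69^2 = 4761 ≡ 86 (mod 187)
9^32 ≡ 86^2 = 7396 ≡ 103 (mod 187)
9^64 ≡ 103^2 = 10609 ≡ 137 (mod 187)
9^128 ≡ 137^2 = 18769 ≡ 69 (mod 187)
186 = 128 + 32 + 16 + 8 + 2 in binary powers of 2.
So 9^186 ≡ 69 · 103 · 86 · 69 · 81 ≡ 64 (mod 187).
Since 64 ≠ 1, base 9 is a Fermat witness: 187 is composite.

64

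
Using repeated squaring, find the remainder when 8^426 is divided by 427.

8^1 ≡ 8 (mod 427)
8^2 ≡ 8^2 = 64 ≡ 64 (mod 427)
8^4 ≡ 64^2 = 4096 ≡ 253 (mod 427)
8^8 ≡ 253^2 = 64009 ≡ 386 (mod 427)
8^16 ≡ 386^2 = 148996 ≡ 400 (mod 427)
8^32 ≡ 400^2 = 160000 ≡ 302 (mod 427)
8^64 ≡ 302^2 = 91204 ≡ 253 (mod 427)
8^128 ≡ 253^2 = 64009 ≡ 386 (mod 427)
8^256 ≡ 386^2 = 148996 ≡ 400 (mod 427)
426 = 256 + 128 + 32 + 8 + 2 in binary powers of 2.
So 8^426 ≡ 400 · 386 · 302 · 386 · 64 ≡ 393 (mod 427).
Since 393 ≠ 1, base 8 is a Fermat witness: 427 is composite.

393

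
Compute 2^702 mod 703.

628

2^1 ≡ 2 (mod 703)
2^2 ≡ 2^2 = 4 ≡ 4 (mod 703)
2^4 ≡ 4^2 = 16 ≡ 16 (mod 703)
2^8 ≡ 16^2 = 256 ≡ 256 (mod 703)
2^16 ≡ 256^2 = 65536 ≡ 157 (mod 703)
2^32 ≡ 157^2 = 24649 ≡ 44 (mod 703)
2^64 ≡ 44^2 = 1936 ≡ 530 (mod 703)
2^128 ≡ 530^2 = 280900 ≡ 403 (mod 703)
2^256 ≡ 403^2 = 162409 ≡ 16 (mod 703)
2^512 ≡ 16^2 = 256 ≡ 256 (mod 703)
702 = 512 + 128 + 32 + 16 + 8 + 4 + 2 in binary powers of 2.
So 2^702 ≡ 256 · 403 · 44 · 157 · 256 · 16 · 4 ≡ 628 (mod 703).
Since 628 ≠ 1, base 2 is a Fermat witness: 703 is composite.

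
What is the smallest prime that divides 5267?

5267 is odd.
Digit sum 20, not divisible by 3.
Ends in 7: not divisible by 5.
7: 5267 = 7·752 + 3
11: 5267 = 11·478 + 9
13: 5267 = 13·405 + 2
17: 5267 = 17·309 + 14
19: 5267 = 19·277 + 4
23: 5267 = 23·229

23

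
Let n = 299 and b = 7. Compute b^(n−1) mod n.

7^1 ≡ 7 (mod 299)
7^2 ≡ 7^2 = 49 ≡ 49 (mod 299)
7^4 ≡ 49^2 = 2401 ≡ 9 (mod 299)
7^8 ≡ 9^2 = 81 ≡ 81 (mod 299)
7^16 ≡ 81^2 = 6561 ≡ 282 (mod 299)
7^32 ≡ 282^2 = 79524 ≡ 289 (mod 299)
7^64 ≡ 289^2 = 83521 ≡ 100 (mod 299)
7^128 ≡ 100^2 = 10000 ≡ 133 (mod 299)
7^256 ≡ 133^2 = 17689 ≡ 48 (mod 299)
298 = 256 + 32 + 8 + 2 in binary powers of 2.
So 7^298 ≡ 48 · 289 · 81 · 49 ≡ 108 (mod 299).
Since 108 ≠ 1, base 7 is a Fermat witness: 299 is composite.

108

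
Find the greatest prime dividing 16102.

97

16102 = 2 · 8051
8051 = 83 · 97
97 is prime.
So 16102 = 2 · 83 · 97; the largest prime factor is 97.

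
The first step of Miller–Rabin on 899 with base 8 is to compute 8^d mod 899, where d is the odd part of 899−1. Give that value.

899 − 1 = 898 = 2^1 · 449, so d = 449.
8^1 ≡ 8 (mod 899)
8^2 ≡ 8^2 = 64 ≡ 64 (mod 899)
8^4 ≡ 64^2 = 4096 ≡ 500 (mod 899)
8^8 ≡ 500^2 = 250000 ≡ 78 (mod 899)
8^16 ≡ 78^2 = 6084 ≡ 690 (mod 899)
8^32 ≡ 690^2 = 476100 ≡ 529 (mod 899)
8^64 ≡ 529^2 = 279841 ≡ 252 (mod 899)
8^128 ≡ 252^2 = 63504 ≡ 574 (mod 899)
8^256 ≡ 574^2 = 329476 ≡ 442 (mod 899)
449 = 256 + 128 + 64 + 1 in binary powers of 2.
So 8^449 ≡ 442 · 574 · 252 · 8 ≡ 66 (mod 899).
Squaring chain: 66; never reaches −1, so base 8 is a Miller–Rabin witness that 899 is composite.

66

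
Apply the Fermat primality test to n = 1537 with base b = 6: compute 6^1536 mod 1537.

6^1 ≡ 6 (mod 1537)
6^2 ≡ 6^2 = 36 ≡ 36 (mod 1537)
6^4 ≡ 36^2 = 1296 ≡ 1296 (mod 1537)
6^8 ≡ 1296^2 = 1679616 ≡ 1212 (mod 1537)
6^16 ≡ 1212^2 = 1468944 ≡ 1109 (mod 1537)
6^32 ≡ 1109^2 = 1229881 ≡ 281 (mod 1537)
6^64 ≡ 281^2 = 78961 ≡ 574 (mod 1537)
6^128 ≡ 574^2 = 329476 ≡ 558 (mod 1537)
6^256 ≡ 558^2 = 311364 ≡ 890 (mod 1537)
6^512 ≡ 890^2 = 792100 ≡ 545 (mod 1537)
6^1024 ≡ 545^2 = 297025 ≡ 384 (mod 1537)
1536 = 1024 + 512 in binary powers of 2.
So 6^1536 ≡ 384 · 545 ≡ 248 (mod 1537).
Since 248 ≠ 1, base 6 is a Fermat witness: 1537 is composite.

248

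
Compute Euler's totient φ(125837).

115344

Factor: 125837 = 19 · 37 · 179.
φ(125837) = (19−1) · (37−1) · (179−1) = 18 · 36 · 178 = 115344.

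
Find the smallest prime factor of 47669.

73

47669 is odd.
Digit sum 32, not divisible by 3.
Ends in 9: not divisible by 5.
7: 47669 = 7·6809 + 6
11: 47669 = 11·4333 + 6
13: 47669 = 13·3666 + 11
17: 47669 = 17·2804 + 1
19: 47669 = 19·2508 + 17
23: 47669 = 23·2072 + 13
29: 47669 = 29·1643 + 22
31: 47669 = 31·1537 + 22
37: 47669 = 37·1288 + 13
41: 47669 = 41·1162 + 27
43: 47669 = 43·1108 + 25
47: 47669 = 47·1014 + 11
53: 47669 = 53·899 + 22
59: 47669 = 59·807 + 56
61: 47669 = 61·781 + 28
67: 47669 = 67·711 + 32
71: 47669 = 71·671 + 28
73: 47669 = 73·653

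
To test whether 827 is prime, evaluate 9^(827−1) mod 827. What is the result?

1

9^1 ≡ 9 (mod 827)
9^2 ≡ 9^2 = 81 ≡ 81 (mod 827)
9^4 ≡ 81^2 = 6561 ≡ 772 (mod 827)
9^8 ≡ 772^2 = 595984 ≡ 544 (mod 827)
9^16 ≡ 544^2 = 295936 ≡ 697 (mod 827)
9^32 ≡ 697^2 = 485809 ≡ 360 (mod 827)
9^64 ≡ 360^2 = 129600 ≡ 588 (mod 827)
9^128 ≡ 588^2 = 345744 ≡ 58 (mod 827)
9^256 ≡ 58^2 = 3364 ≡ 56 (mod 827)
9^512 ≡ 56^2 = 3136 ≡ 655 (mod 827)
826 = 512 + 256 + 32 + 16 + 8 + 2 in binary powers of 2.
So 9^826 ≡ 655 · 56 · 360 · 697 · 544 · 81 ≡ 1 (mod 827).
Since the result is 1, base 9 gives no evidence that 827 is composite.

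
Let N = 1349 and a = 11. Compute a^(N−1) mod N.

11^1 ≡ 11 (mod 1349)
11^2 ≡ 11^2 = 121 ≡ 121 (mod 1349)
11^4 ≡ 121^2 = 14641 ≡ 1151 (mod 1349)
11^8 ≡ 1151^2 = 1324801 ≡ 83 (mod 1349)
11^16 ≡ 83^2 = 6889 ≡ 144 (mod 1349)
11^32 ≡ 144^2 = 20736 ≡ 501 (mod 1349)
11^64 ≡ 501^2 = 251001 ≡ 87 (mod 1349)
11^128 ≡ 87^2 = 7569 ≡ 824 (mod 1349)
11^256 ≡ 824^2 = 678976 ≡ 429 (mod 1349)
11^512 ≡ 429^2 = 184041 ≡ 577 (mod 1349)
11^1024 ≡ 577^2 = 332929 ≡ 1075 (mod 1349)
1348 = 1024 + 256 + 64 + 4 in binary powers of 2.
So 11^1348 ≡ 1075 · 429 · 87 · 1151 ≡ 1094 (mod 1349).
Since 1094 ≠ 1, base 11 is a Fermat witness: 1349 is composite.

1094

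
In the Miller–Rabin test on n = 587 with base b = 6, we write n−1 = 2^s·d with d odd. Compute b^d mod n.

587 − 1 = 586 = 2^1 · 293, so d = 293.
6^1 ≡ 6 (mod 587)
6^2 ≡ 6^2 = 36 ≡ 36 (mod 587)
6^4 ≡ 36^2 = 1296 ≡ 122 (mod 587)
6^8 ≡ 122^2 = 14884 ≡ 209 (mod 587)
6^16 ≡ 209^2 = 43681 ≡ 243 (mod 587)
6^32 ≡ 243^2 = 59049 ≡ 349 (mod 587)
6^64 ≡ 349^2 = 121801 ≡ 292 (mod 587)
6^128 ≡ 292^2 = 85264 ≡ 149 (mod 587)
6^256 ≡ 149^2 = 22201 ≡ 482 (mod 587)
293 = 256 + 32 + 4 + 1 in binary powers of 2.
So 6^293 ≡ 482 · 349 · 122 · 6 ≡ 586 (mod 587).
Since 6^d ≡ 586 (mod 587), base 6 does not prove 587 composite.

586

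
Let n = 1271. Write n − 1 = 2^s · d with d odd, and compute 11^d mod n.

1271 − 1 = 1270 = 2^1 · 635, so d = 635.
11^1 ≡ 11 (mod 1271)
11^2 ≡ 11^2 = 121 ≡ 121 (mod 1271)
11^4 ≡ 121^2 = 14641 ≡ 660 (mod 1271)
11^8 ≡ 660^2 = 435600 ≡ 918 (mod 1271)
11^16 ≡ 918^2 = 842724 ≡ 51 (mod 1271)
11^32 ≡ 51^2 = 2601 ≡ 59 (mod 1271)
11^64 ≡ 59^2 = 3481 ≡ 939 (mod 1271)
11^128 ≡ 939^2 = 881721 ≡ 918 (mod 1271)
11^256 ≡ 918^2 = 842724 ≡ 51 (mod 1271)
11^512 ≡ 51^2 = 2601 ≡ 59 (mod 1271)
635 = 512 + 64 + 32 + 16 + 8 + 2 + 1 in binary powers of 2.
So 11^635 ≡ 59 · 939 · 59 · 51 · 918 · 121 · 11 ≡ 998 (mod 1271).
Squaring chain: 998; never reaches −1, so base 11 is a Miller–Rabin witness that 1271 is composite.

998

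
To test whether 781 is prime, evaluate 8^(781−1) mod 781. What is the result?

375

8^1 ≡ 8 (mod 781)
8^2 ≡ 8^2 = 64 ≡ 64 (mod 781)
8^4 ≡ 64^2 = 4096 ≡ 191 (mod 781)
8^8 ≡ 191^2 = 36481 ≡ 555 (mod 781)
8^16 ≡ 555^2 = 308025 ≡ 311 (mod 781)
8^32 ≡ 311^2 = 96721 ≡ 658 (mod 781)
8^64 ≡ 658^2 = 432964 ≡ 290 (mod 781)
8^128 ≡ 290^2 = 84100 ≡ 533 (mod 781)
8^256 ≡ 533^2 = 284089 ≡ 586 (mod 781)
8^512 ≡ 586^2 = 343396 ≡ 537 (mod 781)
780 = 512 + 256 + 8 + 4 in binary powers of 2.
So 8^780 ≡ 537 · 586 · 555 · 191 ≡ 375 (mod 781).
Since 375 ≠ 1, base 8 is a Fermat witness: 781 is composite.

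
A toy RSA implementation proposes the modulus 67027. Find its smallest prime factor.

97

67027 is odd.
Digit sum 22, not divisible by 3.
Ends in 7: not divisible by 5.
7: 67027 = 7·9575 + 2
11: 67027 = 11·6093 + 4
13: 67027 = 13·5155 + 12
17: 67027 = 17·3942 + 13
19: 67027 = 19·3527 + 14
23: 67027 = 23·2914 + 5
29: 67027 = 29·2311 + 8
31: 67027 = 31·2162 + 5
37: 67027 = 37·1811 + 20
41: 67027 = 41·1634 + 33
43: 67027 = 43·1558 + 33
47: 67027 = 47·1426 + 5
53: 67027 = 53·1264 + 35
59: 67027 = 59·1136 + 3
61: 67027 = 61·1098 + 49
67: 67027 = 67·1000 + 27
71: 67027 = 71·944 + 3
73: 67027 = 73·918 + 13
79: 67027 = 79·848 + 35
83: 67027 = 83·807 + 46
89: 67027 = 89·753 + 10
97: 67027 = 97·691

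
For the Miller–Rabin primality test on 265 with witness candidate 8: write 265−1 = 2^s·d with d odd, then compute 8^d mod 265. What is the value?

58

265 − 1 = 264 = 2^3 · 33, so d = 33.
8^1 ≡ 8 (mod 265)
8^2 ≡ 8^2 = 64 ≡ 64 (mod 265)
8^4 ≡ 64^2 = 4096 ≡ 121 (mod 265)
8^8 ≡ 121^2 = 14641 ≡ 66 (mod 265)
8^16 ≡ 66^2 = 4356 ≡ 116 (mod 265)
8^32 ≡ 116^2 = 13456 ≡ 206 (mod 265)
33 = 32 + 1 in binary powers of 2.
So 8^33 ≡ 206 · 8 ≡ 58 (mod 265).
Squaring chain: 58 → 184 → 201; never reaches −1, so base 8 is a Miller–Rabin witness that 265 is composite.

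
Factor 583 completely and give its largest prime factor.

583 = 11 · 53
53 is prime.
So 583 = 11 · 53; the largest prime factor is 53.

53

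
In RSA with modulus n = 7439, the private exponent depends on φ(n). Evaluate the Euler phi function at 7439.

Factor: 7439 = 43 · 173.
φ(7439) = (43−1) · (173−1) = 42 · 172 = 7224.

7224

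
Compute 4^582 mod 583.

236

4^1 ≡ 4 (mod 583)
4^2 ≡ 4^2 = 16 ≡ 16 (mod 583)
4^4 ≡ 16^2 = 256 ≡ 256 (mod 583)
4^8 ≡ 256^2 = 65536 ≡ 240 (mod 583)
4^16 ≡ 240^2 = 57600 ≡ 466 (mod 583)
4^32 ≡ 466^2 = 217156 ≡ 280 (mod 583)
4^64 ≡ 280^2 = 78400 ≡ 278 (mod 583)
4^128 ≡ 278^2 = 77284 ≡ 328 (mod 583)
4^256 ≡ 328^2 = 107584 ≡ 312 (mod 583)
4^512 ≡ 312^2 = 97344 ≡ 566 (mod 583)
582 = 512 + 64 + 4 + 2 in binary powers of 2.
So 4^582 ≡ 566 · 278 · 256 · 16 ≡ 236 (mod 583).
Since 236 ≠ 1, base 4 is a Fermat witness: 583 is composite.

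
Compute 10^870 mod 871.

625

10^1 ≡ 10 (mod 871)
10^2 ≡ 10^2 = 100 ≡ 100 (mod 871)
10^4 ≡ 100^2 = 10000 ≡ 419 (mod 871)
10^8 ≡ 419^2 = 175561 ≡ 490 (mod 871)
10^16 ≡ 490^2 = 240100 ≡ 575 (mod 871)
10^32 ≡ 575^2 = 330625 ≡ 516 (mod 871)
10^64 ≡ 516^2 = 266256 ≡ 601 (mod 871)
10^128 ≡ 601^2 = 361201 ≡ 607 (mod 871)
10^256 ≡ 607^2 = 368449 ≡ 16 (mod 871)
10^512 ≡ 16^2 = 256 ≡ 256 (mod 871)
870 = 512 + 256 + 64 + 32 + 4 + 2 in binary powers of 2.
So 10^870 ≡ 256 · 16 · 601 · 516 · 419 · 100 ≡ 625 (mod 871).
Since 625 ≠ 1, base 10 is a Fermat witness: 871 is composite.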